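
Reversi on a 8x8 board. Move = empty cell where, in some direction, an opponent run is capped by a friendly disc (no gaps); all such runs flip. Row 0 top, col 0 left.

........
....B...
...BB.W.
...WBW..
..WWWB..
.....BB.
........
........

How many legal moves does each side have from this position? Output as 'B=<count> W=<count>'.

Answer: B=10 W=7

Derivation:
-- B to move --
(1,5): no bracket -> illegal
(1,6): no bracket -> illegal
(1,7): no bracket -> illegal
(2,2): flips 2 -> legal
(2,5): flips 1 -> legal
(2,7): no bracket -> illegal
(3,1): no bracket -> illegal
(3,2): flips 1 -> legal
(3,6): flips 1 -> legal
(3,7): no bracket -> illegal
(4,1): flips 3 -> legal
(4,6): flips 1 -> legal
(5,1): flips 2 -> legal
(5,2): flips 1 -> legal
(5,3): flips 2 -> legal
(5,4): flips 1 -> legal
B mobility = 10
-- W to move --
(0,3): no bracket -> illegal
(0,4): flips 3 -> legal
(0,5): no bracket -> illegal
(1,2): no bracket -> illegal
(1,3): flips 2 -> legal
(1,5): flips 1 -> legal
(2,2): no bracket -> illegal
(2,5): flips 1 -> legal
(3,2): no bracket -> illegal
(3,6): no bracket -> illegal
(4,6): flips 1 -> legal
(4,7): no bracket -> illegal
(5,4): no bracket -> illegal
(5,7): no bracket -> illegal
(6,4): no bracket -> illegal
(6,5): flips 2 -> legal
(6,6): flips 1 -> legal
(6,7): no bracket -> illegal
W mobility = 7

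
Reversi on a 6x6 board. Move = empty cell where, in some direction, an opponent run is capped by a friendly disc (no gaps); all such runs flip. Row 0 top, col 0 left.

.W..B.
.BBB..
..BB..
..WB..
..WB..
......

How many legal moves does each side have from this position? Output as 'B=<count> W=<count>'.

Answer: B=5 W=7

Derivation:
-- B to move --
(0,0): no bracket -> illegal
(0,2): no bracket -> illegal
(1,0): no bracket -> illegal
(2,1): flips 1 -> legal
(3,1): flips 1 -> legal
(4,1): flips 2 -> legal
(5,1): flips 1 -> legal
(5,2): flips 2 -> legal
(5,3): no bracket -> illegal
B mobility = 5
-- W to move --
(0,0): no bracket -> illegal
(0,2): flips 2 -> legal
(0,3): no bracket -> illegal
(0,5): no bracket -> illegal
(1,0): no bracket -> illegal
(1,4): flips 1 -> legal
(1,5): no bracket -> illegal
(2,0): no bracket -> illegal
(2,1): flips 1 -> legal
(2,4): flips 1 -> legal
(3,1): no bracket -> illegal
(3,4): flips 3 -> legal
(4,4): flips 1 -> legal
(5,2): no bracket -> illegal
(5,3): no bracket -> illegal
(5,4): flips 1 -> legal
W mobility = 7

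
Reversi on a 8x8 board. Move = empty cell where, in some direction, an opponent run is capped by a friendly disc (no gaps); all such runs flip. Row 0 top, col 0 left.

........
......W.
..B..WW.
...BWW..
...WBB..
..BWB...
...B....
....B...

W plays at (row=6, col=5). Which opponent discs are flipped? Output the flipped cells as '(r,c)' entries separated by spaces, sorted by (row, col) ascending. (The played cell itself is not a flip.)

Dir NW: opp run (5,4) capped by W -> flip
Dir N: first cell '.' (not opp) -> no flip
Dir NE: first cell '.' (not opp) -> no flip
Dir W: first cell '.' (not opp) -> no flip
Dir E: first cell '.' (not opp) -> no flip
Dir SW: opp run (7,4), next=edge -> no flip
Dir S: first cell '.' (not opp) -> no flip
Dir SE: first cell '.' (not opp) -> no flip

Answer: (5,4)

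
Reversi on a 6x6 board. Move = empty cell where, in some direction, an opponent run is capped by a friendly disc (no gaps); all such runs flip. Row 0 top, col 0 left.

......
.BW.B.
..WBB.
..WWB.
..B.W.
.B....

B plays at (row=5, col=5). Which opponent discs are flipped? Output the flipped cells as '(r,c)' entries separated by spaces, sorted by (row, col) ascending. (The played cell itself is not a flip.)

Answer: (2,2) (3,3) (4,4)

Derivation:
Dir NW: opp run (4,4) (3,3) (2,2) capped by B -> flip
Dir N: first cell '.' (not opp) -> no flip
Dir NE: edge -> no flip
Dir W: first cell '.' (not opp) -> no flip
Dir E: edge -> no flip
Dir SW: edge -> no flip
Dir S: edge -> no flip
Dir SE: edge -> no flip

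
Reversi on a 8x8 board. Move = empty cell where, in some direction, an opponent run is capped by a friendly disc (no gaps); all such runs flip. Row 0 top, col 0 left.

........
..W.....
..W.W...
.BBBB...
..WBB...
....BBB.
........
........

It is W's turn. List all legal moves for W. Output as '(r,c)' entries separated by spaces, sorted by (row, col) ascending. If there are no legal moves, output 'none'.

Answer: (2,0) (4,0) (4,5) (6,4) (6,6)

Derivation:
(2,0): flips 1 -> legal
(2,1): no bracket -> illegal
(2,3): no bracket -> illegal
(2,5): no bracket -> illegal
(3,0): no bracket -> illegal
(3,5): no bracket -> illegal
(4,0): flips 1 -> legal
(4,1): no bracket -> illegal
(4,5): flips 2 -> legal
(4,6): no bracket -> illegal
(4,7): no bracket -> illegal
(5,2): no bracket -> illegal
(5,3): no bracket -> illegal
(5,7): no bracket -> illegal
(6,3): no bracket -> illegal
(6,4): flips 3 -> legal
(6,5): no bracket -> illegal
(6,6): flips 3 -> legal
(6,7): no bracket -> illegal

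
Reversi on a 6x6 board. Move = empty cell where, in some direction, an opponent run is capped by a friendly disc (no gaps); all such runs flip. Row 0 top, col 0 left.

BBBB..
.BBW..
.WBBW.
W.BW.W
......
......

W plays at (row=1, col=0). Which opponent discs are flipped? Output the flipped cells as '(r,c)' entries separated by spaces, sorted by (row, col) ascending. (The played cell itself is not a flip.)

Answer: (1,1) (1,2)

Derivation:
Dir NW: edge -> no flip
Dir N: opp run (0,0), next=edge -> no flip
Dir NE: opp run (0,1), next=edge -> no flip
Dir W: edge -> no flip
Dir E: opp run (1,1) (1,2) capped by W -> flip
Dir SW: edge -> no flip
Dir S: first cell '.' (not opp) -> no flip
Dir SE: first cell 'W' (not opp) -> no flip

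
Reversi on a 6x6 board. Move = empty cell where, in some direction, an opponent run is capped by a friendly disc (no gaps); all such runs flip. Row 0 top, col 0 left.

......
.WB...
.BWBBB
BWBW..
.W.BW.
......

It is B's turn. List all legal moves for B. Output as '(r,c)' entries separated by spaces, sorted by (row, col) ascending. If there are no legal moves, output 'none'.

Answer: (0,1) (1,0) (3,4) (4,2) (4,5) (5,0) (5,1) (5,2)

Derivation:
(0,0): no bracket -> illegal
(0,1): flips 1 -> legal
(0,2): no bracket -> illegal
(1,0): flips 1 -> legal
(1,3): no bracket -> illegal
(2,0): no bracket -> illegal
(3,4): flips 1 -> legal
(3,5): no bracket -> illegal
(4,0): no bracket -> illegal
(4,2): flips 1 -> legal
(4,5): flips 1 -> legal
(5,0): flips 1 -> legal
(5,1): flips 2 -> legal
(5,2): flips 1 -> legal
(5,3): no bracket -> illegal
(5,4): no bracket -> illegal
(5,5): no bracket -> illegal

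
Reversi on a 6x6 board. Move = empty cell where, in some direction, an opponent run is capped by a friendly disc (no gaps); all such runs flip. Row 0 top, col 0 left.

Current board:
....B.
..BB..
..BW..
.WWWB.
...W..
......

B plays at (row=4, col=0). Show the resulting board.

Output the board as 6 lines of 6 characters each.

Place B at (4,0); scan 8 dirs for brackets.
Dir NW: edge -> no flip
Dir N: first cell '.' (not opp) -> no flip
Dir NE: opp run (3,1) capped by B -> flip
Dir W: edge -> no flip
Dir E: first cell '.' (not opp) -> no flip
Dir SW: edge -> no flip
Dir S: first cell '.' (not opp) -> no flip
Dir SE: first cell '.' (not opp) -> no flip
All flips: (3,1)

Answer: ....B.
..BB..
..BW..
.BWWB.
B..W..
......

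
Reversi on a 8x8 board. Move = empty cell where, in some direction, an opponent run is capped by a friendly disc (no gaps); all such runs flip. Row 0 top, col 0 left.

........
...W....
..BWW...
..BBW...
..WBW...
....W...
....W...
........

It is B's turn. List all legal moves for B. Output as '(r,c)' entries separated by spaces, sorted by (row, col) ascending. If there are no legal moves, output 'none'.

(0,2): no bracket -> illegal
(0,3): flips 2 -> legal
(0,4): flips 1 -> legal
(1,2): no bracket -> illegal
(1,4): flips 1 -> legal
(1,5): flips 1 -> legal
(2,5): flips 3 -> legal
(3,1): no bracket -> illegal
(3,5): flips 1 -> legal
(4,1): flips 1 -> legal
(4,5): flips 1 -> legal
(5,1): flips 1 -> legal
(5,2): flips 1 -> legal
(5,3): no bracket -> illegal
(5,5): flips 1 -> legal
(6,3): no bracket -> illegal
(6,5): flips 1 -> legal
(7,3): no bracket -> illegal
(7,4): no bracket -> illegal
(7,5): no bracket -> illegal

Answer: (0,3) (0,4) (1,4) (1,5) (2,5) (3,5) (4,1) (4,5) (5,1) (5,2) (5,5) (6,5)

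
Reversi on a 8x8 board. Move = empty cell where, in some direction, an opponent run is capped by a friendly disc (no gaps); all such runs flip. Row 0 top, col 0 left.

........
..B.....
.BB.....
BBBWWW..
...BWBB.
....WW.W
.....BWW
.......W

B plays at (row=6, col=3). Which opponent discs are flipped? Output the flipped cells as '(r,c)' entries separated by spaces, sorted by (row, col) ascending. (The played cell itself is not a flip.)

Dir NW: first cell '.' (not opp) -> no flip
Dir N: first cell '.' (not opp) -> no flip
Dir NE: opp run (5,4) capped by B -> flip
Dir W: first cell '.' (not opp) -> no flip
Dir E: first cell '.' (not opp) -> no flip
Dir SW: first cell '.' (not opp) -> no flip
Dir S: first cell '.' (not opp) -> no flip
Dir SE: first cell '.' (not opp) -> no flip

Answer: (5,4)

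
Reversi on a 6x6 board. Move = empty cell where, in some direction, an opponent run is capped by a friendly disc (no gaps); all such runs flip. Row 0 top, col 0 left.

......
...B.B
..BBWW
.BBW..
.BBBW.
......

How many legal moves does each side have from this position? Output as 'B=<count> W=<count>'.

-- B to move --
(1,4): no bracket -> illegal
(3,4): flips 1 -> legal
(3,5): flips 2 -> legal
(4,5): flips 1 -> legal
(5,3): no bracket -> illegal
(5,4): no bracket -> illegal
(5,5): flips 2 -> legal
B mobility = 4
-- W to move --
(0,2): flips 1 -> legal
(0,3): flips 2 -> legal
(0,4): no bracket -> illegal
(0,5): flips 1 -> legal
(1,1): flips 1 -> legal
(1,2): no bracket -> illegal
(1,4): no bracket -> illegal
(2,0): no bracket -> illegal
(2,1): flips 2 -> legal
(3,0): flips 2 -> legal
(3,4): no bracket -> illegal
(4,0): flips 3 -> legal
(5,0): no bracket -> illegal
(5,1): flips 1 -> legal
(5,2): no bracket -> illegal
(5,3): flips 1 -> legal
(5,4): no bracket -> illegal
W mobility = 9

Answer: B=4 W=9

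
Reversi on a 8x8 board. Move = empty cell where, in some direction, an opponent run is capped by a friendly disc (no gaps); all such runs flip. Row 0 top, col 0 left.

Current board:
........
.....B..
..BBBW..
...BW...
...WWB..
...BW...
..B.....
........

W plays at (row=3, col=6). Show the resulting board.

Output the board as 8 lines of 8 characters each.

Answer: ........
.....B..
..BBBW..
...BW.W.
...WWW..
...BW...
..B.....
........

Derivation:
Place W at (3,6); scan 8 dirs for brackets.
Dir NW: first cell 'W' (not opp) -> no flip
Dir N: first cell '.' (not opp) -> no flip
Dir NE: first cell '.' (not opp) -> no flip
Dir W: first cell '.' (not opp) -> no flip
Dir E: first cell '.' (not opp) -> no flip
Dir SW: opp run (4,5) capped by W -> flip
Dir S: first cell '.' (not opp) -> no flip
Dir SE: first cell '.' (not opp) -> no flip
All flips: (4,5)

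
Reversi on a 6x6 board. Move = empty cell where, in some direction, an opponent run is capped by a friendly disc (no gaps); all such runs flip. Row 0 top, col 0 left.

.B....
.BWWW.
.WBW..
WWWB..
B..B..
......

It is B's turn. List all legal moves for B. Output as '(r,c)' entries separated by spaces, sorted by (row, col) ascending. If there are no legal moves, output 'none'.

Answer: (0,2) (0,3) (0,4) (1,0) (1,5) (2,0) (2,4) (3,4) (4,1) (4,2)

Derivation:
(0,2): flips 1 -> legal
(0,3): flips 2 -> legal
(0,4): flips 1 -> legal
(0,5): no bracket -> illegal
(1,0): flips 2 -> legal
(1,5): flips 3 -> legal
(2,0): flips 2 -> legal
(2,4): flips 1 -> legal
(2,5): no bracket -> illegal
(3,4): flips 2 -> legal
(4,1): flips 2 -> legal
(4,2): flips 1 -> legal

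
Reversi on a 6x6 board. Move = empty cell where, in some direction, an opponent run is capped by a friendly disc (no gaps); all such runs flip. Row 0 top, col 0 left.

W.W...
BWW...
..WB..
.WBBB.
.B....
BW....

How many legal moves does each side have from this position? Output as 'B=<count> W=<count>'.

Answer: B=5 W=6

Derivation:
-- B to move --
(0,1): flips 1 -> legal
(0,3): no bracket -> illegal
(1,3): flips 2 -> legal
(2,0): no bracket -> illegal
(2,1): flips 2 -> legal
(3,0): flips 1 -> legal
(4,0): no bracket -> illegal
(4,2): no bracket -> illegal
(5,2): flips 1 -> legal
B mobility = 5
-- W to move --
(0,1): no bracket -> illegal
(1,3): no bracket -> illegal
(1,4): no bracket -> illegal
(2,0): flips 1 -> legal
(2,1): no bracket -> illegal
(2,4): flips 1 -> legal
(2,5): no bracket -> illegal
(3,0): no bracket -> illegal
(3,5): flips 3 -> legal
(4,0): no bracket -> illegal
(4,2): flips 1 -> legal
(4,3): no bracket -> illegal
(4,4): flips 1 -> legal
(4,5): flips 2 -> legal
(5,2): no bracket -> illegal
W mobility = 6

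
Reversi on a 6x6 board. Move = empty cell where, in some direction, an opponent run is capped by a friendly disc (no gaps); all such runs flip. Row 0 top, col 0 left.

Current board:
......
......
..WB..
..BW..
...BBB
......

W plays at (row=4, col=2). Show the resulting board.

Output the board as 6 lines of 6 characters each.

Answer: ......
......
..WB..
..WW..
..WBBB
......

Derivation:
Place W at (4,2); scan 8 dirs for brackets.
Dir NW: first cell '.' (not opp) -> no flip
Dir N: opp run (3,2) capped by W -> flip
Dir NE: first cell 'W' (not opp) -> no flip
Dir W: first cell '.' (not opp) -> no flip
Dir E: opp run (4,3) (4,4) (4,5), next=edge -> no flip
Dir SW: first cell '.' (not opp) -> no flip
Dir S: first cell '.' (not opp) -> no flip
Dir SE: first cell '.' (not opp) -> no flip
All flips: (3,2)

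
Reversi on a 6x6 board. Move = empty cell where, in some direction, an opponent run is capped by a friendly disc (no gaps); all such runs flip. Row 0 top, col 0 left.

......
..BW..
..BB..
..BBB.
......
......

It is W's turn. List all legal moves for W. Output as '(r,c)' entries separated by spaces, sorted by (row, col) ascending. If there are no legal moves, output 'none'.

(0,1): no bracket -> illegal
(0,2): no bracket -> illegal
(0,3): no bracket -> illegal
(1,1): flips 1 -> legal
(1,4): no bracket -> illegal
(2,1): no bracket -> illegal
(2,4): no bracket -> illegal
(2,5): no bracket -> illegal
(3,1): flips 1 -> legal
(3,5): no bracket -> illegal
(4,1): no bracket -> illegal
(4,2): no bracket -> illegal
(4,3): flips 2 -> legal
(4,4): no bracket -> illegal
(4,5): no bracket -> illegal

Answer: (1,1) (3,1) (4,3)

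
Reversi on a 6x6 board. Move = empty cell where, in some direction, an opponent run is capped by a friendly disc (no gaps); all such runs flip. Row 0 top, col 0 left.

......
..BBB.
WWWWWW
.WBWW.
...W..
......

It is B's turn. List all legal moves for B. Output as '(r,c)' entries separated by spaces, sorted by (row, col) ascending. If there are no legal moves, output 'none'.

(1,0): flips 1 -> legal
(1,1): no bracket -> illegal
(1,5): no bracket -> illegal
(3,0): flips 2 -> legal
(3,5): flips 3 -> legal
(4,0): flips 2 -> legal
(4,1): no bracket -> illegal
(4,2): no bracket -> illegal
(4,4): flips 2 -> legal
(4,5): flips 2 -> legal
(5,2): no bracket -> illegal
(5,3): flips 3 -> legal
(5,4): flips 1 -> legal

Answer: (1,0) (3,0) (3,5) (4,0) (4,4) (4,5) (5,3) (5,4)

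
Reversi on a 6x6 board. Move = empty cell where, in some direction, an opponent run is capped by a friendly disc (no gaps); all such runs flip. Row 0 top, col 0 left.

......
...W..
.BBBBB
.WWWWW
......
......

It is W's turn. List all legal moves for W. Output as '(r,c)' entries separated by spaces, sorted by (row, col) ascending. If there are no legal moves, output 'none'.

Answer: (1,0) (1,1) (1,2) (1,4) (1,5)

Derivation:
(1,0): flips 1 -> legal
(1,1): flips 2 -> legal
(1,2): flips 2 -> legal
(1,4): flips 2 -> legal
(1,5): flips 2 -> legal
(2,0): no bracket -> illegal
(3,0): no bracket -> illegal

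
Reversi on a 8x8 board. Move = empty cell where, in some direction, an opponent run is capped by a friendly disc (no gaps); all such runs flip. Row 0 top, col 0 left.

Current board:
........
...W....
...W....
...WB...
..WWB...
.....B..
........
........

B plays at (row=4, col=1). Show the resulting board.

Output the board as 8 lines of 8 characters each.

Answer: ........
...W....
...W....
...WB...
.BBBB...
.....B..
........
........

Derivation:
Place B at (4,1); scan 8 dirs for brackets.
Dir NW: first cell '.' (not opp) -> no flip
Dir N: first cell '.' (not opp) -> no flip
Dir NE: first cell '.' (not opp) -> no flip
Dir W: first cell '.' (not opp) -> no flip
Dir E: opp run (4,2) (4,3) capped by B -> flip
Dir SW: first cell '.' (not opp) -> no flip
Dir S: first cell '.' (not opp) -> no flip
Dir SE: first cell '.' (not opp) -> no flip
All flips: (4,2) (4,3)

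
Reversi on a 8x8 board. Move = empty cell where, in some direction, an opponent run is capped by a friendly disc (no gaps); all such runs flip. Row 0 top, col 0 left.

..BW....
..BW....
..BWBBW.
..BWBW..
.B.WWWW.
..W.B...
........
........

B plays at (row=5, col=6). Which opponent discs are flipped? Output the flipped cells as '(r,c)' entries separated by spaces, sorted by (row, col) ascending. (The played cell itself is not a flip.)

Dir NW: opp run (4,5) capped by B -> flip
Dir N: opp run (4,6), next='.' -> no flip
Dir NE: first cell '.' (not opp) -> no flip
Dir W: first cell '.' (not opp) -> no flip
Dir E: first cell '.' (not opp) -> no flip
Dir SW: first cell '.' (not opp) -> no flip
Dir S: first cell '.' (not opp) -> no flip
Dir SE: first cell '.' (not opp) -> no flip

Answer: (4,5)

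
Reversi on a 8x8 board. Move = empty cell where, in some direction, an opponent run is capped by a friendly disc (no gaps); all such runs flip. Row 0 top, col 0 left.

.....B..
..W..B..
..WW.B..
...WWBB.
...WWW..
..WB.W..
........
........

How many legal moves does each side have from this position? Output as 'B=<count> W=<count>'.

Answer: B=6 W=7

Derivation:
-- B to move --
(0,1): no bracket -> illegal
(0,2): no bracket -> illegal
(0,3): no bracket -> illegal
(1,1): no bracket -> illegal
(1,3): flips 3 -> legal
(1,4): no bracket -> illegal
(2,1): no bracket -> illegal
(2,4): no bracket -> illegal
(3,1): no bracket -> illegal
(3,2): flips 2 -> legal
(4,1): no bracket -> illegal
(4,2): no bracket -> illegal
(4,6): no bracket -> illegal
(5,1): flips 1 -> legal
(5,4): flips 1 -> legal
(5,6): no bracket -> illegal
(6,1): flips 3 -> legal
(6,2): no bracket -> illegal
(6,3): no bracket -> illegal
(6,4): no bracket -> illegal
(6,5): flips 2 -> legal
(6,6): no bracket -> illegal
B mobility = 6
-- W to move --
(0,4): no bracket -> illegal
(0,6): no bracket -> illegal
(1,4): no bracket -> illegal
(1,6): flips 1 -> legal
(2,4): no bracket -> illegal
(2,6): flips 1 -> legal
(2,7): flips 1 -> legal
(3,7): flips 2 -> legal
(4,2): no bracket -> illegal
(4,6): no bracket -> illegal
(4,7): no bracket -> illegal
(5,4): flips 1 -> legal
(6,2): flips 1 -> legal
(6,3): flips 1 -> legal
(6,4): no bracket -> illegal
W mobility = 7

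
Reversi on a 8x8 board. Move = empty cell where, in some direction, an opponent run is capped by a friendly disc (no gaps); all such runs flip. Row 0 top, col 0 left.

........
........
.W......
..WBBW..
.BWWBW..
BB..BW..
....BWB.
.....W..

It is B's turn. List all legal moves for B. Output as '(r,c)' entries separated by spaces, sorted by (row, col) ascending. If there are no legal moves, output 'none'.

(1,0): flips 3 -> legal
(1,1): no bracket -> illegal
(1,2): no bracket -> illegal
(2,0): no bracket -> illegal
(2,2): no bracket -> illegal
(2,3): flips 1 -> legal
(2,4): no bracket -> illegal
(2,5): no bracket -> illegal
(2,6): flips 1 -> legal
(3,0): no bracket -> illegal
(3,1): flips 1 -> legal
(3,6): flips 2 -> legal
(4,6): flips 2 -> legal
(5,2): flips 1 -> legal
(5,3): flips 1 -> legal
(5,6): flips 2 -> legal
(7,4): no bracket -> illegal
(7,6): flips 1 -> legal

Answer: (1,0) (2,3) (2,6) (3,1) (3,6) (4,6) (5,2) (5,3) (5,6) (7,6)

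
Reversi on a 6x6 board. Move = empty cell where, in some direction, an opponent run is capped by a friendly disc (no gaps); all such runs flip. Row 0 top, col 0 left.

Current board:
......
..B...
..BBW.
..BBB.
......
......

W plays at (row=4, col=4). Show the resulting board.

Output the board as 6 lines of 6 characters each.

Answer: ......
..B...
..BBW.
..BBW.
....W.
......

Derivation:
Place W at (4,4); scan 8 dirs for brackets.
Dir NW: opp run (3,3) (2,2), next='.' -> no flip
Dir N: opp run (3,4) capped by W -> flip
Dir NE: first cell '.' (not opp) -> no flip
Dir W: first cell '.' (not opp) -> no flip
Dir E: first cell '.' (not opp) -> no flip
Dir SW: first cell '.' (not opp) -> no flip
Dir S: first cell '.' (not opp) -> no flip
Dir SE: first cell '.' (not opp) -> no flip
All flips: (3,4)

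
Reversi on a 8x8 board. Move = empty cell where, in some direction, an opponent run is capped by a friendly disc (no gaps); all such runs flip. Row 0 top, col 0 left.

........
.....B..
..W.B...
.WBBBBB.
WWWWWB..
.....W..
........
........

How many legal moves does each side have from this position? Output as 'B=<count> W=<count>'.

Answer: B=10 W=8

Derivation:
-- B to move --
(1,1): flips 1 -> legal
(1,2): flips 1 -> legal
(1,3): no bracket -> illegal
(2,0): no bracket -> illegal
(2,1): no bracket -> illegal
(2,3): no bracket -> illegal
(3,0): flips 1 -> legal
(4,6): no bracket -> illegal
(5,0): flips 1 -> legal
(5,1): flips 1 -> legal
(5,2): flips 2 -> legal
(5,3): flips 2 -> legal
(5,4): flips 2 -> legal
(5,6): no bracket -> illegal
(6,4): no bracket -> illegal
(6,5): flips 1 -> legal
(6,6): flips 2 -> legal
B mobility = 10
-- W to move --
(0,4): no bracket -> illegal
(0,5): no bracket -> illegal
(0,6): flips 3 -> legal
(1,3): no bracket -> illegal
(1,4): flips 2 -> legal
(1,6): no bracket -> illegal
(2,1): flips 1 -> legal
(2,3): flips 2 -> legal
(2,5): flips 3 -> legal
(2,6): flips 1 -> legal
(2,7): no bracket -> illegal
(3,7): flips 5 -> legal
(4,6): flips 1 -> legal
(4,7): no bracket -> illegal
(5,4): no bracket -> illegal
(5,6): no bracket -> illegal
W mobility = 8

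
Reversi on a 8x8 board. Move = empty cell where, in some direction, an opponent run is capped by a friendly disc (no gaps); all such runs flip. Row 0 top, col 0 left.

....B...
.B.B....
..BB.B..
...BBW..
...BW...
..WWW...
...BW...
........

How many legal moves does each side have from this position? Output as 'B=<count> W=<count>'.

Answer: B=7 W=11

Derivation:
-- B to move --
(2,4): no bracket -> illegal
(2,6): no bracket -> illegal
(3,6): flips 1 -> legal
(4,1): flips 1 -> legal
(4,2): no bracket -> illegal
(4,5): flips 3 -> legal
(4,6): no bracket -> illegal
(5,1): no bracket -> illegal
(5,5): flips 1 -> legal
(6,1): flips 1 -> legal
(6,2): no bracket -> illegal
(6,5): flips 2 -> legal
(7,3): no bracket -> illegal
(7,4): flips 3 -> legal
(7,5): no bracket -> illegal
B mobility = 7
-- W to move --
(0,0): flips 3 -> legal
(0,1): no bracket -> illegal
(0,2): no bracket -> illegal
(0,3): flips 4 -> legal
(0,5): no bracket -> illegal
(1,0): no bracket -> illegal
(1,2): no bracket -> illegal
(1,4): no bracket -> illegal
(1,5): flips 1 -> legal
(1,6): flips 3 -> legal
(2,0): no bracket -> illegal
(2,1): no bracket -> illegal
(2,4): flips 1 -> legal
(2,6): no bracket -> illegal
(3,1): no bracket -> illegal
(3,2): flips 3 -> legal
(3,6): no bracket -> illegal
(4,2): flips 1 -> legal
(4,5): no bracket -> illegal
(6,2): flips 1 -> legal
(7,2): flips 1 -> legal
(7,3): flips 1 -> legal
(7,4): flips 1 -> legal
W mobility = 11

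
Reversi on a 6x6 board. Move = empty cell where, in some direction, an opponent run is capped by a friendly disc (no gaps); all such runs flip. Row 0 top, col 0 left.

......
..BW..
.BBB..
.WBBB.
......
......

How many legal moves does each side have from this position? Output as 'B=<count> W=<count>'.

-- B to move --
(0,2): no bracket -> illegal
(0,3): flips 1 -> legal
(0,4): flips 1 -> legal
(1,4): flips 1 -> legal
(2,0): no bracket -> illegal
(2,4): no bracket -> illegal
(3,0): flips 1 -> legal
(4,0): flips 1 -> legal
(4,1): flips 1 -> legal
(4,2): no bracket -> illegal
B mobility = 6
-- W to move --
(0,1): no bracket -> illegal
(0,2): no bracket -> illegal
(0,3): no bracket -> illegal
(1,0): no bracket -> illegal
(1,1): flips 2 -> legal
(1,4): no bracket -> illegal
(2,0): no bracket -> illegal
(2,4): no bracket -> illegal
(2,5): no bracket -> illegal
(3,0): no bracket -> illegal
(3,5): flips 3 -> legal
(4,1): no bracket -> illegal
(4,2): no bracket -> illegal
(4,3): flips 2 -> legal
(4,4): no bracket -> illegal
(4,5): no bracket -> illegal
W mobility = 3

Answer: B=6 W=3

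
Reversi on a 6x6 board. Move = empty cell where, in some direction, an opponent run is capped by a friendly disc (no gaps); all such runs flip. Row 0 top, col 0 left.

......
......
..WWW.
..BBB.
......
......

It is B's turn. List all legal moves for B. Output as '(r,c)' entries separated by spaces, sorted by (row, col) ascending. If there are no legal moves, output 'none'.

Answer: (1,1) (1,2) (1,3) (1,4) (1,5)

Derivation:
(1,1): flips 1 -> legal
(1,2): flips 2 -> legal
(1,3): flips 1 -> legal
(1,4): flips 2 -> legal
(1,5): flips 1 -> legal
(2,1): no bracket -> illegal
(2,5): no bracket -> illegal
(3,1): no bracket -> illegal
(3,5): no bracket -> illegal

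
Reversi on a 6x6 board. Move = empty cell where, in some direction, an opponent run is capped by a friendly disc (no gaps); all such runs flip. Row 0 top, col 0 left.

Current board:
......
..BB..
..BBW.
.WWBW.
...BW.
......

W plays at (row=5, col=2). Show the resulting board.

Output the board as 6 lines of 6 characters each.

Place W at (5,2); scan 8 dirs for brackets.
Dir NW: first cell '.' (not opp) -> no flip
Dir N: first cell '.' (not opp) -> no flip
Dir NE: opp run (4,3) capped by W -> flip
Dir W: first cell '.' (not opp) -> no flip
Dir E: first cell '.' (not opp) -> no flip
Dir SW: edge -> no flip
Dir S: edge -> no flip
Dir SE: edge -> no flip
All flips: (4,3)

Answer: ......
..BB..
..BBW.
.WWBW.
...WW.
..W...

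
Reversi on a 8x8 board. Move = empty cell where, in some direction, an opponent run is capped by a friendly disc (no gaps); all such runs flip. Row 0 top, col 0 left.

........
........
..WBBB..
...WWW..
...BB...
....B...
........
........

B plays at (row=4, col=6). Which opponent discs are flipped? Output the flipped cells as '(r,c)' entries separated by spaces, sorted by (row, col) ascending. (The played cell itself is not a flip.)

Answer: (3,5)

Derivation:
Dir NW: opp run (3,5) capped by B -> flip
Dir N: first cell '.' (not opp) -> no flip
Dir NE: first cell '.' (not opp) -> no flip
Dir W: first cell '.' (not opp) -> no flip
Dir E: first cell '.' (not opp) -> no flip
Dir SW: first cell '.' (not opp) -> no flip
Dir S: first cell '.' (not opp) -> no flip
Dir SE: first cell '.' (not opp) -> no flip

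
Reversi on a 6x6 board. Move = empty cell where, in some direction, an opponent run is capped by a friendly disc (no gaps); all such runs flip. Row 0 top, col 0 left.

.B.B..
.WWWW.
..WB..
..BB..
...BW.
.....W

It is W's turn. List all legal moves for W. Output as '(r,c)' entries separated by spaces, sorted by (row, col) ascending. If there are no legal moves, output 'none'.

(0,0): no bracket -> illegal
(0,2): no bracket -> illegal
(0,4): no bracket -> illegal
(1,0): no bracket -> illegal
(2,1): no bracket -> illegal
(2,4): flips 1 -> legal
(3,1): no bracket -> illegal
(3,4): flips 1 -> legal
(4,1): flips 2 -> legal
(4,2): flips 2 -> legal
(5,2): no bracket -> illegal
(5,3): flips 3 -> legal
(5,4): no bracket -> illegal

Answer: (2,4) (3,4) (4,1) (4,2) (5,3)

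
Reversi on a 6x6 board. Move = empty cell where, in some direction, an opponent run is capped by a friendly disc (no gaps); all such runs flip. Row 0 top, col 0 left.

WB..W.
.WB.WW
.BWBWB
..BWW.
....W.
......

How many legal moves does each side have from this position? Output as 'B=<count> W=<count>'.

-- B to move --
(0,2): no bracket -> illegal
(0,3): flips 1 -> legal
(0,5): flips 2 -> legal
(1,0): flips 1 -> legal
(1,3): no bracket -> illegal
(2,0): no bracket -> illegal
(3,1): no bracket -> illegal
(3,5): flips 2 -> legal
(4,2): no bracket -> illegal
(4,3): flips 2 -> legal
(4,5): flips 1 -> legal
(5,3): no bracket -> illegal
(5,4): no bracket -> illegal
(5,5): no bracket -> illegal
B mobility = 6
-- W to move --
(0,2): flips 2 -> legal
(0,3): no bracket -> illegal
(1,0): no bracket -> illegal
(1,3): flips 2 -> legal
(2,0): flips 1 -> legal
(3,0): no bracket -> illegal
(3,1): flips 2 -> legal
(3,5): flips 1 -> legal
(4,1): flips 2 -> legal
(4,2): flips 1 -> legal
(4,3): no bracket -> illegal
W mobility = 7

Answer: B=6 W=7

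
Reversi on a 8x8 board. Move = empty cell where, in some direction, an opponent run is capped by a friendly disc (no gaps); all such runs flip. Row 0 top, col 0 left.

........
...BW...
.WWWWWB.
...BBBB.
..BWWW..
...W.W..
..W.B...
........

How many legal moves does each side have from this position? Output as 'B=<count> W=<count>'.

-- B to move --
(0,3): flips 2 -> legal
(0,4): flips 2 -> legal
(0,5): no bracket -> illegal
(1,0): no bracket -> illegal
(1,1): flips 1 -> legal
(1,2): flips 1 -> legal
(1,5): flips 3 -> legal
(1,6): flips 1 -> legal
(2,0): flips 5 -> legal
(3,0): no bracket -> illegal
(3,1): flips 1 -> legal
(3,2): no bracket -> illegal
(4,6): flips 4 -> legal
(5,1): no bracket -> illegal
(5,2): flips 1 -> legal
(5,4): flips 2 -> legal
(5,6): flips 1 -> legal
(6,1): no bracket -> illegal
(6,3): flips 2 -> legal
(6,5): flips 2 -> legal
(6,6): flips 2 -> legal
(7,1): flips 3 -> legal
(7,2): no bracket -> illegal
(7,3): no bracket -> illegal
B mobility = 16
-- W to move --
(0,2): flips 1 -> legal
(0,3): flips 1 -> legal
(0,4): flips 1 -> legal
(1,2): flips 1 -> legal
(1,5): no bracket -> illegal
(1,6): no bracket -> illegal
(1,7): flips 2 -> legal
(2,7): flips 2 -> legal
(3,1): flips 1 -> legal
(3,2): no bracket -> illegal
(3,7): no bracket -> illegal
(4,1): flips 1 -> legal
(4,6): flips 1 -> legal
(4,7): flips 1 -> legal
(5,1): flips 2 -> legal
(5,2): no bracket -> illegal
(5,4): no bracket -> illegal
(6,3): no bracket -> illegal
(6,5): no bracket -> illegal
(7,3): flips 1 -> legal
(7,4): no bracket -> illegal
(7,5): flips 1 -> legal
W mobility = 13

Answer: B=16 W=13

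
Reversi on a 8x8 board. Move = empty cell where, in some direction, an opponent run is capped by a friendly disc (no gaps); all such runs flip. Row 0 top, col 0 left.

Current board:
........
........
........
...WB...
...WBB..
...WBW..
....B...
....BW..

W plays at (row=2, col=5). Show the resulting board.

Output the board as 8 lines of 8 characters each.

Answer: ........
........
.....W..
...WW...
...WBB..
...WBW..
....B...
....BW..

Derivation:
Place W at (2,5); scan 8 dirs for brackets.
Dir NW: first cell '.' (not opp) -> no flip
Dir N: first cell '.' (not opp) -> no flip
Dir NE: first cell '.' (not opp) -> no flip
Dir W: first cell '.' (not opp) -> no flip
Dir E: first cell '.' (not opp) -> no flip
Dir SW: opp run (3,4) capped by W -> flip
Dir S: first cell '.' (not opp) -> no flip
Dir SE: first cell '.' (not opp) -> no flip
All flips: (3,4)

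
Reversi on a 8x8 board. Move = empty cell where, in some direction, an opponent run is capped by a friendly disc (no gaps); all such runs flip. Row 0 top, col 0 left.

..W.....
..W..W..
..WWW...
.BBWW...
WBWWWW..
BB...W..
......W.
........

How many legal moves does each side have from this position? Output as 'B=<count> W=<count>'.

Answer: B=9 W=5

Derivation:
-- B to move --
(0,1): no bracket -> illegal
(0,3): no bracket -> illegal
(0,4): no bracket -> illegal
(0,5): no bracket -> illegal
(0,6): flips 4 -> legal
(1,1): no bracket -> illegal
(1,3): flips 1 -> legal
(1,4): flips 1 -> legal
(1,6): no bracket -> illegal
(2,1): no bracket -> illegal
(2,5): no bracket -> illegal
(2,6): no bracket -> illegal
(3,0): flips 1 -> legal
(3,5): flips 2 -> legal
(3,6): no bracket -> illegal
(4,6): flips 4 -> legal
(5,2): flips 1 -> legal
(5,3): flips 1 -> legal
(5,4): flips 1 -> legal
(5,6): no bracket -> illegal
(5,7): no bracket -> illegal
(6,4): no bracket -> illegal
(6,5): no bracket -> illegal
(6,7): no bracket -> illegal
(7,5): no bracket -> illegal
(7,6): no bracket -> illegal
(7,7): no bracket -> illegal
B mobility = 9
-- W to move --
(2,0): flips 1 -> legal
(2,1): flips 1 -> legal
(3,0): flips 2 -> legal
(5,2): no bracket -> illegal
(6,0): flips 2 -> legal
(6,1): no bracket -> illegal
(6,2): flips 1 -> legal
W mobility = 5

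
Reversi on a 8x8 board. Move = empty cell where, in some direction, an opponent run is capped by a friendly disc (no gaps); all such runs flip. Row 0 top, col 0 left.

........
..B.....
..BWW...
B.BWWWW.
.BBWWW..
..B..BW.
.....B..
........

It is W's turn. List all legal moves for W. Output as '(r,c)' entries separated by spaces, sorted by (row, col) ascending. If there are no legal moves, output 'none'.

Answer: (0,1) (1,1) (2,1) (3,1) (4,0) (5,0) (5,1) (5,4) (6,1) (6,6) (7,4) (7,5)

Derivation:
(0,1): flips 1 -> legal
(0,2): no bracket -> illegal
(0,3): no bracket -> illegal
(1,1): flips 1 -> legal
(1,3): no bracket -> illegal
(2,0): no bracket -> illegal
(2,1): flips 2 -> legal
(3,1): flips 1 -> legal
(4,0): flips 2 -> legal
(4,6): no bracket -> illegal
(5,0): flips 2 -> legal
(5,1): flips 1 -> legal
(5,3): no bracket -> illegal
(5,4): flips 1 -> legal
(6,1): flips 1 -> legal
(6,2): no bracket -> illegal
(6,3): no bracket -> illegal
(6,4): no bracket -> illegal
(6,6): flips 1 -> legal
(7,4): flips 1 -> legal
(7,5): flips 2 -> legal
(7,6): no bracket -> illegal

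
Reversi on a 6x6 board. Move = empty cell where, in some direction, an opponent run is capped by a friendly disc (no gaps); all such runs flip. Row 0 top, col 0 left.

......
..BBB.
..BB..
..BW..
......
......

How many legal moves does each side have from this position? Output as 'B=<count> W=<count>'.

-- B to move --
(2,4): no bracket -> illegal
(3,4): flips 1 -> legal
(4,2): no bracket -> illegal
(4,3): flips 1 -> legal
(4,4): flips 1 -> legal
B mobility = 3
-- W to move --
(0,1): no bracket -> illegal
(0,2): no bracket -> illegal
(0,3): flips 2 -> legal
(0,4): no bracket -> illegal
(0,5): no bracket -> illegal
(1,1): flips 1 -> legal
(1,5): no bracket -> illegal
(2,1): no bracket -> illegal
(2,4): no bracket -> illegal
(2,5): no bracket -> illegal
(3,1): flips 1 -> legal
(3,4): no bracket -> illegal
(4,1): no bracket -> illegal
(4,2): no bracket -> illegal
(4,3): no bracket -> illegal
W mobility = 3

Answer: B=3 W=3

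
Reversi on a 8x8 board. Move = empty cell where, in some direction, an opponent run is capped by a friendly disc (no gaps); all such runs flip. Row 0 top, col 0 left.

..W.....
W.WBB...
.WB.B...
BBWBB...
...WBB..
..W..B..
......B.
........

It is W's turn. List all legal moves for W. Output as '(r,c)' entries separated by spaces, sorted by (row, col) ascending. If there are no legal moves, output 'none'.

Answer: (1,5) (2,3) (2,5) (3,5) (4,1) (4,6)

Derivation:
(0,3): no bracket -> illegal
(0,4): no bracket -> illegal
(0,5): no bracket -> illegal
(1,1): no bracket -> illegal
(1,5): flips 2 -> legal
(2,0): no bracket -> illegal
(2,3): flips 2 -> legal
(2,5): flips 1 -> legal
(3,5): flips 4 -> legal
(3,6): no bracket -> illegal
(4,0): no bracket -> illegal
(4,1): flips 1 -> legal
(4,2): no bracket -> illegal
(4,6): flips 2 -> legal
(5,3): no bracket -> illegal
(5,4): no bracket -> illegal
(5,6): no bracket -> illegal
(5,7): no bracket -> illegal
(6,4): no bracket -> illegal
(6,5): no bracket -> illegal
(6,7): no bracket -> illegal
(7,5): no bracket -> illegal
(7,6): no bracket -> illegal
(7,7): no bracket -> illegal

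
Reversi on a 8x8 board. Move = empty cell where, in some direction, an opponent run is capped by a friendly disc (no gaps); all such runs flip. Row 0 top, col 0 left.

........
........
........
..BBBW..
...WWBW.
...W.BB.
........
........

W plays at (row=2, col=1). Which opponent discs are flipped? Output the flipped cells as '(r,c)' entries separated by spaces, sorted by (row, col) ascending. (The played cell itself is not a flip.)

Answer: (3,2)

Derivation:
Dir NW: first cell '.' (not opp) -> no flip
Dir N: first cell '.' (not opp) -> no flip
Dir NE: first cell '.' (not opp) -> no flip
Dir W: first cell '.' (not opp) -> no flip
Dir E: first cell '.' (not opp) -> no flip
Dir SW: first cell '.' (not opp) -> no flip
Dir S: first cell '.' (not opp) -> no flip
Dir SE: opp run (3,2) capped by W -> flip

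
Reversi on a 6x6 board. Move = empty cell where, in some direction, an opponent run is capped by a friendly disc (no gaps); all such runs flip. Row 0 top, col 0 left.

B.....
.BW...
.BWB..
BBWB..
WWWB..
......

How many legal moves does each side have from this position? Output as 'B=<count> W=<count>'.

Answer: B=7 W=8

Derivation:
-- B to move --
(0,1): flips 1 -> legal
(0,2): no bracket -> illegal
(0,3): flips 1 -> legal
(1,3): flips 2 -> legal
(5,0): flips 3 -> legal
(5,1): flips 2 -> legal
(5,2): flips 1 -> legal
(5,3): flips 1 -> legal
B mobility = 7
-- W to move --
(0,1): flips 3 -> legal
(0,2): no bracket -> illegal
(1,0): flips 2 -> legal
(1,3): no bracket -> illegal
(1,4): flips 1 -> legal
(2,0): flips 3 -> legal
(2,4): flips 2 -> legal
(3,4): flips 2 -> legal
(4,4): flips 2 -> legal
(5,2): no bracket -> illegal
(5,3): no bracket -> illegal
(5,4): flips 1 -> legal
W mobility = 8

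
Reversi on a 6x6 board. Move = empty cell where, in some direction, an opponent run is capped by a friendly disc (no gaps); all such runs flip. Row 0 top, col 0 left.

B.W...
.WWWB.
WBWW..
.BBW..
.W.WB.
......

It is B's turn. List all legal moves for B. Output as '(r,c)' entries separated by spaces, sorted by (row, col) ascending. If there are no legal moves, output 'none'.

(0,1): flips 1 -> legal
(0,3): flips 1 -> legal
(0,4): flips 2 -> legal
(1,0): flips 3 -> legal
(2,4): flips 2 -> legal
(3,0): no bracket -> illegal
(3,4): flips 1 -> legal
(4,0): no bracket -> illegal
(4,2): flips 1 -> legal
(5,0): flips 1 -> legal
(5,1): flips 1 -> legal
(5,2): no bracket -> illegal
(5,3): no bracket -> illegal
(5,4): flips 1 -> legal

Answer: (0,1) (0,3) (0,4) (1,0) (2,4) (3,4) (4,2) (5,0) (5,1) (5,4)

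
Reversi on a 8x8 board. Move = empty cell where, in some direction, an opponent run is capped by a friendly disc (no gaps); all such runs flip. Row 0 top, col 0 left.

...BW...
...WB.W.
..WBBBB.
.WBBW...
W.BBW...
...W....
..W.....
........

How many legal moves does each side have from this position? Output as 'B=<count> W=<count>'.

Answer: B=15 W=8

Derivation:
-- B to move --
(0,2): flips 1 -> legal
(0,5): flips 1 -> legal
(0,6): flips 1 -> legal
(0,7): flips 1 -> legal
(1,1): flips 1 -> legal
(1,2): flips 2 -> legal
(1,5): no bracket -> illegal
(1,7): no bracket -> illegal
(2,0): flips 1 -> legal
(2,1): flips 1 -> legal
(2,7): no bracket -> illegal
(3,0): flips 1 -> legal
(3,5): flips 1 -> legal
(4,1): no bracket -> illegal
(4,5): flips 2 -> legal
(5,0): no bracket -> illegal
(5,1): no bracket -> illegal
(5,2): no bracket -> illegal
(5,4): flips 2 -> legal
(5,5): flips 1 -> legal
(6,1): no bracket -> illegal
(6,3): flips 1 -> legal
(6,4): flips 1 -> legal
(7,1): no bracket -> illegal
(7,2): no bracket -> illegal
(7,3): no bracket -> illegal
B mobility = 15
-- W to move --
(0,2): flips 1 -> legal
(0,5): no bracket -> illegal
(1,2): flips 1 -> legal
(1,5): flips 1 -> legal
(1,7): no bracket -> illegal
(2,1): no bracket -> illegal
(2,7): flips 4 -> legal
(3,5): flips 1 -> legal
(3,6): flips 1 -> legal
(3,7): no bracket -> illegal
(4,1): flips 2 -> legal
(5,1): no bracket -> illegal
(5,2): flips 3 -> legal
(5,4): no bracket -> illegal
W mobility = 8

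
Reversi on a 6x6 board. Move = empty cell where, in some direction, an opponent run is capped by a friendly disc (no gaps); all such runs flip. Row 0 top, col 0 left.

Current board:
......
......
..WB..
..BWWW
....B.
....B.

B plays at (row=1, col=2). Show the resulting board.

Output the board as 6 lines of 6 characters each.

Answer: ......
..B...
..BB..
..BWWW
....B.
....B.

Derivation:
Place B at (1,2); scan 8 dirs for brackets.
Dir NW: first cell '.' (not opp) -> no flip
Dir N: first cell '.' (not opp) -> no flip
Dir NE: first cell '.' (not opp) -> no flip
Dir W: first cell '.' (not opp) -> no flip
Dir E: first cell '.' (not opp) -> no flip
Dir SW: first cell '.' (not opp) -> no flip
Dir S: opp run (2,2) capped by B -> flip
Dir SE: first cell 'B' (not opp) -> no flip
All flips: (2,2)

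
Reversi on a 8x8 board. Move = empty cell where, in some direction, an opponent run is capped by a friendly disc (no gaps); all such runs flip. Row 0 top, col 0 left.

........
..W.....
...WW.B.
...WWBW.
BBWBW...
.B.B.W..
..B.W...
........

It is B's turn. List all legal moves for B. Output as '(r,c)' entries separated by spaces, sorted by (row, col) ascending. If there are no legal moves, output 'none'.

Answer: (1,3) (1,5) (2,5) (3,1) (3,2) (3,7) (4,5) (4,6) (7,5)

Derivation:
(0,1): no bracket -> illegal
(0,2): no bracket -> illegal
(0,3): no bracket -> illegal
(1,1): no bracket -> illegal
(1,3): flips 3 -> legal
(1,4): no bracket -> illegal
(1,5): flips 3 -> legal
(2,1): no bracket -> illegal
(2,2): no bracket -> illegal
(2,5): flips 1 -> legal
(2,7): no bracket -> illegal
(3,1): flips 1 -> legal
(3,2): flips 2 -> legal
(3,7): flips 1 -> legal
(4,5): flips 1 -> legal
(4,6): flips 1 -> legal
(4,7): no bracket -> illegal
(5,2): no bracket -> illegal
(5,4): no bracket -> illegal
(5,6): no bracket -> illegal
(6,3): no bracket -> illegal
(6,5): no bracket -> illegal
(6,6): no bracket -> illegal
(7,3): no bracket -> illegal
(7,4): no bracket -> illegal
(7,5): flips 1 -> legal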